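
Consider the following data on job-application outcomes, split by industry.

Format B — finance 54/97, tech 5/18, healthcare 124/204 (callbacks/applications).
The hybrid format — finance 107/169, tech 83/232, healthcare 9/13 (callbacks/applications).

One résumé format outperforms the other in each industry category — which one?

the hybrid format

Finance: Format B 54/97 = 55.7%, the hybrid format 107/169 = 63.3% → the hybrid format
Tech: Format B 5/18 = 27.8%, the hybrid format 83/232 = 35.8% → the hybrid format
Healthcare: Format B 124/204 = 60.8%, the hybrid format 9/13 = 69.2% → the hybrid format
The hybrid format has the higher rate in all 3 groups.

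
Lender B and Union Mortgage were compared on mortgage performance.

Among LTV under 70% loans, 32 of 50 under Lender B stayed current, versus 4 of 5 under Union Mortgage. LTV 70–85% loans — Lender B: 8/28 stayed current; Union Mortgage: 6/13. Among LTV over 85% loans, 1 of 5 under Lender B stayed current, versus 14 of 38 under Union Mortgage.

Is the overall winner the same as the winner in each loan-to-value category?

LTV under 70%: Lender B 32/50 = 64.0%, Union Mortgage 4/5 = 80.0% → Union Mortgage
LTV 70–85%: Lender B 8/28 = 28.6%, Union Mortgage 6/13 = 46.2% → Union Mortgage
LTV over 85%: Lender B 1/5 = 20.0%, Union Mortgage 14/38 = 36.8% → Union Mortgage
Overall: Lender B 41/83 = 49.4%, Union Mortgage 24/56 = 42.9% → Lender B
Union Mortgage wins each loan-to-value group but Lender B wins overall — the comparison reverses. Union Mortgage's loans skew toward LTV over 85%, which has a lower base rate.

No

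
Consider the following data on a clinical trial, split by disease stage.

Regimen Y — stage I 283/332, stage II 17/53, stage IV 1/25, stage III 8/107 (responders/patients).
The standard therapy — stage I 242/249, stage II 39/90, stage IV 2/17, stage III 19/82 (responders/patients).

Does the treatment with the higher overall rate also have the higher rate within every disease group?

Yes

Stage I: Regimen Y 283/332 = 85.2%, the standard therapy 242/249 = 97.2% → the standard therapy
Stage II: Regimen Y 17/53 = 32.1%, the standard therapy 39/90 = 43.3% → the standard therapy
Stage IV: Regimen Y 1/25 = 4.0%, the standard therapy 2/17 = 11.8% → the standard therapy
Stage III: Regimen Y 8/107 = 7.5%, the standard therapy 19/82 = 23.2% → the standard therapy
Overall: Regimen Y 309/517 = 59.8%, the standard therapy 302/438 = 68.9% → the standard therapy
The standard therapy wins overall and in every disease group — no reversal.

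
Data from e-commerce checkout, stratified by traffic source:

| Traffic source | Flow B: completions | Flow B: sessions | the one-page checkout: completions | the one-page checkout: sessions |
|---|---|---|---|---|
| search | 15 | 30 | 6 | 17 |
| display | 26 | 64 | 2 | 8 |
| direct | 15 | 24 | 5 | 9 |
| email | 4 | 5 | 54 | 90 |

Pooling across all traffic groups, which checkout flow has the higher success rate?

Search: Flow B 15/30 = 50.0%, the one-page checkout 6/17 = 35.3% → Flow B
Display: Flow B 26/64 = 40.6%, the one-page checkout 2/8 = 25.0% → Flow B
Direct: Flow B 15/24 = 62.5%, the one-page checkout 5/9 = 55.6% → Flow B
Email: Flow B 4/5 = 80.0%, the one-page checkout 54/90 = 60.0% → Flow B
Overall: Flow B 60/123 = 48.8%, the one-page checkout 67/124 = 54.0% → the one-page checkout
(Flow B wins every traffic group but the one-page checkout wins overall — Flow B's sessions skew toward the low-rate display group.)

the one-page checkout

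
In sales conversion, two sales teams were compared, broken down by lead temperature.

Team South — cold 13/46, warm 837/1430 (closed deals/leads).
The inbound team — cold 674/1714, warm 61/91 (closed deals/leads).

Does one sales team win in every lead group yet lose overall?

Cold: Team South 13/46 = 28.3%, the inbound team 674/1714 = 39.3% → the inbound team
Warm: Team South 837/1430 = 58.5%, the inbound team 61/91 = 67.0% → the inbound team
Overall: Team South 850/1476 = 57.6%, the inbound team 735/1805 = 40.7% → Team South
The inbound team wins each lead group but Team South wins overall — the comparison reverses. The inbound team's leads skew toward cold, which has a lower base rate.

Yes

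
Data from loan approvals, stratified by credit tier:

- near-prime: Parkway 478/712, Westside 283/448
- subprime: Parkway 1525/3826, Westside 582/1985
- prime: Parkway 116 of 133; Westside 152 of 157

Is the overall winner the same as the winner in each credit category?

No

Near-prime: Parkway 478/712 = 67.1%, Westside 283/448 = 63.2% → Parkway
Subprime: Parkway 1525/3826 = 39.9%, Westside 582/1985 = 29.3% → Parkway
Prime: Parkway 116/133 = 87.2%, Westside 152/157 = 96.8% → Westside
Overall: Parkway 2119/4671 = 45.4%, Westside 1017/2590 = 39.3% → Parkway
Neither sweeps: Parkway wins 2 of 3 groups, Westside wins 1. Parkway wins overall but not every group — no Simpson reversal.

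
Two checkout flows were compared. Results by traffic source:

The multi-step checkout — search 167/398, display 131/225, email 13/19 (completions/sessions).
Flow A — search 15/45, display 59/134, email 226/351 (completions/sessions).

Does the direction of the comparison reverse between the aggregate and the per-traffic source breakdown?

Search: the multi-step checkout 167/398 = 42.0%, Flow A 15/45 = 33.3% → the multi-step checkout
Display: the multi-step checkout 131/225 = 58.2%, Flow A 59/134 = 44.0% → the multi-step checkout
Email: the multi-step checkout 13/19 = 68.4%, Flow A 226/351 = 64.4% → the multi-step checkout
Overall: the multi-step checkout 311/642 = 48.4%, Flow A 300/530 = 56.6% → Flow A
The multi-step checkout wins each traffic group but Flow A wins overall — the comparison reverses. The multi-step checkout's sessions skew toward search, which has a lower base rate.

Yes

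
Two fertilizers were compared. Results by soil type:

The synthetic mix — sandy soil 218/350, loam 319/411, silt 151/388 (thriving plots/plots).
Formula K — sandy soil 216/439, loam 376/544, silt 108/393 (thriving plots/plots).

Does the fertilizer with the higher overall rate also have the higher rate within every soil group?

Yes

Sandy soil: the synthetic mix 218/350 = 62.3%, Formula K 216/439 = 49.2% → the synthetic mix
Loam: the synthetic mix 319/411 = 77.6%, Formula K 376/544 = 69.1% → the synthetic mix
Silt: the synthetic mix 151/388 = 38.9%, Formula K 108/393 = 27.5% → the synthetic mix
Overall: the synthetic mix 688/1149 = 59.9%, Formula K 700/1376 = 50.9% → the synthetic mix
The synthetic mix wins overall and in every soil group — no reversal.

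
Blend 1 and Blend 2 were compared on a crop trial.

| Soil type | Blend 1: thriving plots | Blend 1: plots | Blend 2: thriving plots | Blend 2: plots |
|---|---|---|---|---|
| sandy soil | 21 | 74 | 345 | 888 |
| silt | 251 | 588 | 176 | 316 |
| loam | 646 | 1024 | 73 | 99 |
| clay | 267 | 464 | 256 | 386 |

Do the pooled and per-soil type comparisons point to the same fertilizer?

Sandy soil: Blend 1 21/74 = 28.4%, Blend 2 345/888 = 38.9% → Blend 2
Silt: Blend 1 251/588 = 42.7%, Blend 2 176/316 = 55.7% → Blend 2
Loam: Blend 1 646/1024 = 63.1%, Blend 2 73/99 = 73.7% → Blend 2
Clay: Blend 1 267/464 = 57.5%, Blend 2 256/386 = 66.3% → Blend 2
Overall: Blend 1 1185/2150 = 55.1%, Blend 2 850/1689 = 50.3% → Blend 1
Blend 2 wins each soil group but Blend 1 wins overall — the comparison reverses. Blend 2's plots skew toward sandy soil, which has a lower base rate.

No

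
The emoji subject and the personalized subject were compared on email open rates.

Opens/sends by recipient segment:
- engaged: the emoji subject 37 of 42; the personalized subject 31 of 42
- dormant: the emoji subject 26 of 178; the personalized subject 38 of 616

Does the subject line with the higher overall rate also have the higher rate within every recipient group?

Yes

Engaged: the emoji subject 37/42 = 88.1%, the personalized subject 31/42 = 73.8% → the emoji subject
Dormant: the emoji subject 26/178 = 14.6%, the personalized subject 38/616 = 6.2% → the emoji subject
Overall: the emoji subject 63/220 = 28.6%, the personalized subject 69/658 = 10.5% → the emoji subject
The emoji subject wins overall and in every recipient group — no reversal.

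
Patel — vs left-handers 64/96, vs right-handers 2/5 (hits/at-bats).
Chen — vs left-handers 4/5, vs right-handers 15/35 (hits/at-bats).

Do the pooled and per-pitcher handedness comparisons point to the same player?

No

Vs left-handers: Patel 64/96 = 66.7%, Chen 4/5 = 80.0% → Chen
Vs right-handers: Patel 2/5 = 40.0%, Chen 15/35 = 42.9% → Chen
Overall: Patel 66/101 = 65.3%, Chen 19/40 = 47.5% → Patel
Chen wins each pitcher group but Patel wins overall — the comparison reverses. Chen's at-bats skew toward vs right-handers, which has a lower base rate.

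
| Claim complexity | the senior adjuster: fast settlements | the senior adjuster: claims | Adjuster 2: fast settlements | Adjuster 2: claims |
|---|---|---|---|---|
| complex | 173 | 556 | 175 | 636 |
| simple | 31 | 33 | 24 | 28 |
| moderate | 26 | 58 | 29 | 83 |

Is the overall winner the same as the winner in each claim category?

Complex: the senior adjuster 173/556 = 31.1%, Adjuster 2 175/636 = 27.5% → the senior adjuster
Simple: the senior adjuster 31/33 = 93.9%, Adjuster 2 24/28 = 85.7% → the senior adjuster
Moderate: the senior adjuster 26/58 = 44.8%, Adjuster 2 29/83 = 34.9% → the senior adjuster
Overall: the senior adjuster 230/647 = 35.5%, Adjuster 2 228/747 = 30.5% → the senior adjuster
The senior adjuster wins overall and in every claim group — no reversal.

Yes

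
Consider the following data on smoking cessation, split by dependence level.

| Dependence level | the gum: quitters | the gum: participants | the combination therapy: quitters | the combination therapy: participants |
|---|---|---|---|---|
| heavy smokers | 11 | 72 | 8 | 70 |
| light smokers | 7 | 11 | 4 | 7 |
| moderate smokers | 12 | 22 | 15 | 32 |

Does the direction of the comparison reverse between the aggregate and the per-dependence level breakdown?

No

Heavy smokers: the gum 11/72 = 15.3%, the combination therapy 8/70 = 11.4% → the gum
Light smokers: the gum 7/11 = 63.6%, the combination therapy 4/7 = 57.1% → the gum
Moderate smokers: the gum 12/22 = 54.5%, the combination therapy 15/32 = 46.9% → the gum
Overall: the gum 30/105 = 28.6%, the combination therapy 27/109 = 24.8% → the gum
The gum wins overall and in every dependence group — no reversal.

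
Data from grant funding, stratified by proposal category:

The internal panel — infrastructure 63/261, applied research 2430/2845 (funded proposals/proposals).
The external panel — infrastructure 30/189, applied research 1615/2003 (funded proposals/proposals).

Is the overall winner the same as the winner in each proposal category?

Infrastructure: the internal panel 63/261 = 24.1%, the external panel 30/189 = 15.9% → the internal panel
Applied research: the internal panel 2430/2845 = 85.4%, the external panel 1615/2003 = 80.6% → the internal panel
Overall: the internal panel 2493/3106 = 80.3%, the external panel 1645/2192 = 75.0% → the internal panel
The internal panel wins overall and in every proposal group — no reversal.

Yes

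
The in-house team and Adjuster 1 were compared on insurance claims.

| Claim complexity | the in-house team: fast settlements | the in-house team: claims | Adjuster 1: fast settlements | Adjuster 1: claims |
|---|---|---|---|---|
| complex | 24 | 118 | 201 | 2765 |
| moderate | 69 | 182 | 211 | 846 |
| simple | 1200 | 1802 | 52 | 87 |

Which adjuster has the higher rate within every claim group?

Complex: the in-house team 24/118 = 20.3%, Adjuster 1 201/2765 = 7.3% → the in-house team
Moderate: the in-house team 69/182 = 37.9%, Adjuster 1 211/846 = 24.9% → the in-house team
Simple: the in-house team 1200/1802 = 66.6%, Adjuster 1 52/87 = 59.8% → the in-house team
The in-house team has the higher rate in all 3 groups.

the in-house team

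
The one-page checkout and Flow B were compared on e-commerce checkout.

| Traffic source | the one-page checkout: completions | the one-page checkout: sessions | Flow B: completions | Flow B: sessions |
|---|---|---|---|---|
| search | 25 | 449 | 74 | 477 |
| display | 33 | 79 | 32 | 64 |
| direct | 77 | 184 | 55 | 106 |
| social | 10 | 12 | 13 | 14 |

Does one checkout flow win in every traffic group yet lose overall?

Search: the one-page checkout 25/449 = 5.6%, Flow B 74/477 = 15.5% → Flow B
Display: the one-page checkout 33/79 = 41.8%, Flow B 32/64 = 50.0% → Flow B
Direct: the one-page checkout 77/184 = 41.8%, Flow B 55/106 = 51.9% → Flow B
Social: the one-page checkout 10/12 = 83.3%, Flow B 13/14 = 92.9% → Flow B
Overall: the one-page checkout 145/724 = 20.0%, Flow B 174/661 = 26.3% → Flow B
Flow B wins overall and in every traffic group — no reversal.

No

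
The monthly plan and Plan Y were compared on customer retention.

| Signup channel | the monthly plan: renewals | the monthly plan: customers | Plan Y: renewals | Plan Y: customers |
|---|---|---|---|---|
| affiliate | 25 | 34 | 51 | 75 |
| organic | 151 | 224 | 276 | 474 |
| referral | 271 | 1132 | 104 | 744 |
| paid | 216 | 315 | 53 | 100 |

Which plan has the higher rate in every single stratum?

the monthly plan

Affiliate: the monthly plan 25/34 = 73.5%, Plan Y 51/75 = 68.0% → the monthly plan
Organic: the monthly plan 151/224 = 67.4%, Plan Y 276/474 = 58.2% → the monthly plan
Referral: the monthly plan 271/1132 = 23.9%, Plan Y 104/744 = 14.0% → the monthly plan
Paid: the monthly plan 216/315 = 68.6%, Plan Y 53/100 = 53.0% → the monthly plan
The monthly plan has the higher rate in all 4 groups.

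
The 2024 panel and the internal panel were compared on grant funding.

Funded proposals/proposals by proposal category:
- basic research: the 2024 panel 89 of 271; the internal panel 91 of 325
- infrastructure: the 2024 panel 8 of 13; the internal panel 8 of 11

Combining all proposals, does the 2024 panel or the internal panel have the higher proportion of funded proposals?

Basic research: the 2024 panel 89/271 = 32.8%, the internal panel 91/325 = 28.0% → the 2024 panel
Infrastructure: the 2024 panel 8/13 = 61.5%, the internal panel 8/11 = 72.7% → the internal panel
Overall: the 2024 panel 97/284 = 34.2%, the internal panel 99/336 = 29.5% → the 2024 panel
(Neither sweeps every proposal group, but the 2024 panel has the higher pooled rate.)

the 2024 panel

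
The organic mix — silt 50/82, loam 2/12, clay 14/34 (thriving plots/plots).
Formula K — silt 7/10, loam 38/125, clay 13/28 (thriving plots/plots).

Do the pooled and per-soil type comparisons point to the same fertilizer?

No

Silt: the organic mix 50/82 = 61.0%, Formula K 7/10 = 70.0% → Formula K
Loam: the organic mix 2/12 = 16.7%, Formula K 38/125 = 30.4% → Formula K
Clay: the organic mix 14/34 = 41.2%, Formula K 13/28 = 46.4% → Formula K
Overall: the organic mix 66/128 = 51.6%, Formula K 58/163 = 35.6% → the organic mix
Formula K wins each soil group but the organic mix wins overall — the comparison reverses. Formula K's plots skew toward loam, which has a lower base rate.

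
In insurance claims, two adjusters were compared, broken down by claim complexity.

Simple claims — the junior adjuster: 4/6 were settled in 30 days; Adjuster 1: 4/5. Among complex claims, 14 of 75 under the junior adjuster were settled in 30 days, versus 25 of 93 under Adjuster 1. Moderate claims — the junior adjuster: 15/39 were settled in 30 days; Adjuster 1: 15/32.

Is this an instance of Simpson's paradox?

Simple: the junior adjuster 4/6 = 66.7%, Adjuster 1 4/5 = 80.0% → Adjuster 1
Complex: the junior adjuster 14/75 = 18.7%, Adjuster 1 25/93 = 26.9% → Adjuster 1
Moderate: the junior adjuster 15/39 = 38.5%, Adjuster 1 15/32 = 46.9% → Adjuster 1
Overall: the junior adjuster 33/120 = 27.5%, Adjuster 1 44/130 = 33.8% → Adjuster 1
Adjuster 1 wins overall and in every claim group — no reversal.

No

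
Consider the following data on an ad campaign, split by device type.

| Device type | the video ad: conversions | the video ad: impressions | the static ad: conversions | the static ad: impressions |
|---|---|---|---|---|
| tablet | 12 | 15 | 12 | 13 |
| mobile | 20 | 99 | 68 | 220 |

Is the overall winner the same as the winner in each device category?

Yes

Tablet: the video ad 12/15 = 80.0%, the static ad 12/13 = 92.3% → the static ad
Mobile: the video ad 20/99 = 20.2%, the static ad 68/220 = 30.9% → the static ad
Overall: the video ad 32/114 = 28.1%, the static ad 80/233 = 34.3% → the static ad
The static ad wins overall and in every device group — no reversal.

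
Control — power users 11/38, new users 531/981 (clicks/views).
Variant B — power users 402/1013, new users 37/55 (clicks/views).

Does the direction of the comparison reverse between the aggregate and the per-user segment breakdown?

Power users: Control 11/38 = 28.9%, Variant B 402/1013 = 39.7% → Variant B
New users: Control 531/981 = 54.1%, Variant B 37/55 = 67.3% → Variant B
Overall: Control 542/1019 = 53.2%, Variant B 439/1068 = 41.1% → Control
Variant B wins each user group but Control wins overall — the comparison reverses. Variant B's views skew toward power users, which has a lower base rate.

Yes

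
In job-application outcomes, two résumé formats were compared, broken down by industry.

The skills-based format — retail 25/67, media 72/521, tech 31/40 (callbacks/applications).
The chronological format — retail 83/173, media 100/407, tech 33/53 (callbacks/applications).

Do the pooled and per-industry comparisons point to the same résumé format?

No

Retail: the skills-based format 25/67 = 37.3%, the chronological format 83/173 = 48.0% → the chronological format
Media: the skills-based format 72/521 = 13.8%, the chronological format 100/407 = 24.6% → the chronological format
Tech: the skills-based format 31/40 = 77.5%, the chronological format 33/53 = 62.3% → the skills-based format
Overall: the skills-based format 128/628 = 20.4%, the chronological format 216/633 = 34.1% → the chronological format
Neither sweeps: the skills-based format wins 1 of 3 groups, the chronological format wins 2. The chronological format wins overall but not every group — no Simpson reversal.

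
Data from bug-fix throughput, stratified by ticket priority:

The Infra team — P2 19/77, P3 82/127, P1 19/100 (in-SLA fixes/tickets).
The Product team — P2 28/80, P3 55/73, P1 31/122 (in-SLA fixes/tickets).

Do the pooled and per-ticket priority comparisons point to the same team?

Yes

P2: the Infra team 19/77 = 24.7%, the Product team 28/80 = 35.0% → the Product team
P3: the Infra team 82/127 = 64.6%, the Product team 55/73 = 75.3% → the Product team
P1: the Infra team 19/100 = 19.0%, the Product team 31/122 = 25.4% → the Product team
Overall: the Infra team 120/304 = 39.5%, the Product team 114/275 = 41.5% → the Product team
The Product team wins overall and in every ticket group — no reversal.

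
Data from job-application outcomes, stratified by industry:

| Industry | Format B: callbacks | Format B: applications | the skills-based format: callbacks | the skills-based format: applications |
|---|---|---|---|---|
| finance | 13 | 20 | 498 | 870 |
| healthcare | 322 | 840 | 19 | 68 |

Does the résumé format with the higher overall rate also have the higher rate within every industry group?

Finance: Format B 13/20 = 65.0%, the skills-based format 498/870 = 57.2% → Format B
Healthcare: Format B 322/840 = 38.3%, the skills-based format 19/68 = 27.9% → Format B
Overall: Format B 335/860 = 39.0%, the skills-based format 517/938 = 55.1% → the skills-based format
Format B wins each industry group but the skills-based format wins overall — the comparison reverses. Format B's applications skew toward healthcare, which has a lower base rate.

No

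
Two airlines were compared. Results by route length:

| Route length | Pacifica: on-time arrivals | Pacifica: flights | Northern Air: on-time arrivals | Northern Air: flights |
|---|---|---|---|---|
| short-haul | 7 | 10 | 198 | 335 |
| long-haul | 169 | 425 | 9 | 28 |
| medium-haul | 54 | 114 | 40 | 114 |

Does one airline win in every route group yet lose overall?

Short-haul: Pacifica 7/10 = 70.0%, Northern Air 198/335 = 59.1% → Pacifica
Long-haul: Pacifica 169/425 = 39.8%, Northern Air 9/28 = 32.1% → Pacifica
Medium-haul: Pacifica 54/114 = 47.4%, Northern Air 40/114 = 35.1% → Pacifica
Overall: Pacifica 230/549 = 41.9%, Northern Air 247/477 = 51.8% → Northern Air
Pacifica wins each route group but Northern Air wins overall — the comparison reverses. Pacifica's flights skew toward long-haul, which has a lower base rate.

Yes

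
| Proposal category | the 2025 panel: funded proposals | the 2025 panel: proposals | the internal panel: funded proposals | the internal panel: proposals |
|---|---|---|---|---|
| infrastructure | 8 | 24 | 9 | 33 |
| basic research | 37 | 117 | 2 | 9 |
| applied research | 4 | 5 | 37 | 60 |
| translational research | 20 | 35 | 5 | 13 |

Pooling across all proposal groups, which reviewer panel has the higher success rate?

the internal panel

Infrastructure: the 2025 panel 8/24 = 33.3%, the internal panel 9/33 = 27.3% → the 2025 panel
Basic research: the 2025 panel 37/117 = 31.6%, the internal panel 2/9 = 22.2% → the 2025 panel
Applied research: the 2025 panel 4/5 = 80.0%, the internal panel 37/60 = 61.7% → the 2025 panel
Translational research: the 2025 panel 20/35 = 57.1%, the internal panel 5/13 = 38.5% → the 2025 panel
Overall: the 2025 panel 69/181 = 38.1%, the internal panel 53/115 = 46.1% → the internal panel
(The 2025 panel wins every proposal group but the internal panel wins overall — the 2025 panel's proposals skew toward the low-rate basic research group.)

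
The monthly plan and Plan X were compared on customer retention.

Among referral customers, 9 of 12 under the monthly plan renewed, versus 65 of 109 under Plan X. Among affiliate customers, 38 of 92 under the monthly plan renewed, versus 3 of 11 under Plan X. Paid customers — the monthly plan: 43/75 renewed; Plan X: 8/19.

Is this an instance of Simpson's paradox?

Referral: the monthly plan 9/12 = 75.0%, Plan X 65/109 = 59.6% → the monthly plan
Affiliate: the monthly plan 38/92 = 41.3%, Plan X 3/11 = 27.3% → the monthly plan
Paid: the monthly plan 43/75 = 57.3%, Plan X 8/19 = 42.1% → the monthly plan
Overall: the monthly plan 90/179 = 50.3%, Plan X 76/139 = 54.7% → Plan X
The monthly plan wins each signup group but Plan X wins overall — the comparison reverses. The monthly plan's customers skew toward affiliate, which has a lower base rate.

Yes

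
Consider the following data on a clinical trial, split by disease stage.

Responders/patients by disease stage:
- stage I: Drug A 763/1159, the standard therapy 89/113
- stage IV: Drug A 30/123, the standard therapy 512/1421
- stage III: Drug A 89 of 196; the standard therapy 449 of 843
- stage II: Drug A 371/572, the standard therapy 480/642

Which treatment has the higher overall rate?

Stage I: Drug A 763/1159 = 65.8%, the standard therapy 89/113 = 78.8% → the standard therapy
Stage IV: Drug A 30/123 = 24.4%, the standard therapy 512/1421 = 36.0% → the standard therapy
Stage III: Drug A 89/196 = 45.4%, the standard therapy 449/843 = 53.3% → the standard therapy
Stage II: Drug A 371/572 = 64.9%, the standard therapy 480/642 = 74.8% → the standard therapy
Overall: Drug A 1253/2050 = 61.1%, the standard therapy 1530/3019 = 50.7% → Drug A
(The standard therapy wins every disease group but Drug A wins overall — the standard therapy's patients skew toward the low-rate stage IV group.)

Drug A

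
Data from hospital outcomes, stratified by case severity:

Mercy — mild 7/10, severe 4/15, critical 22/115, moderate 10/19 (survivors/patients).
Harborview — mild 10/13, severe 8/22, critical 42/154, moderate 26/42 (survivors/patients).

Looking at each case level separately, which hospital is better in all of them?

Harborview

Mild: Mercy 7/10 = 70.0%, Harborview 10/13 = 76.9% → Harborview
Severe: Mercy 4/15 = 26.7%, Harborview 8/22 = 36.4% → Harborview
Critical: Mercy 22/115 = 19.1%, Harborview 42/154 = 27.3% → Harborview
Moderate: Mercy 10/19 = 52.6%, Harborview 26/42 = 61.9% → Harborview
Harborview has the higher rate in all 4 groups.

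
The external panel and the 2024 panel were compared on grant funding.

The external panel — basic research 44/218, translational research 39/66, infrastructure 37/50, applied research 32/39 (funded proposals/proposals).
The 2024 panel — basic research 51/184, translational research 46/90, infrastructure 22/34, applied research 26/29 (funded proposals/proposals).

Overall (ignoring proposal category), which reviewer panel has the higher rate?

the 2024 panel

Basic research: the external panel 44/218 = 20.2%, the 2024 panel 51/184 = 27.7% → the 2024 panel
Translational research: the external panel 39/66 = 59.1%, the 2024 panel 46/90 = 51.1% → the external panel
Infrastructure: the external panel 37/50 = 74.0%, the 2024 panel 22/34 = 64.7% → the external panel
Applied research: the external panel 32/39 = 82.1%, the 2024 panel 26/29 = 89.7% → the 2024 panel
Overall: the external panel 152/373 = 40.8%, the 2024 panel 145/337 = 43.0% → the 2024 panel
(Neither sweeps every proposal group, but the 2024 panel has the higher pooled rate.)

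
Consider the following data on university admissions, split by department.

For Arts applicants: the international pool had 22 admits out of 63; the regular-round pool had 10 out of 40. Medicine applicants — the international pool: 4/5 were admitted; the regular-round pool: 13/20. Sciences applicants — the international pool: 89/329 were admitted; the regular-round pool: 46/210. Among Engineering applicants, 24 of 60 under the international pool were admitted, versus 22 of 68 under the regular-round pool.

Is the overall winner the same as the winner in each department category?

Arts: the international pool 22/63 = 34.9%, the regular-round pool 10/40 = 25.0% → the international pool
Medicine: the international pool 4/5 = 80.0%, the regular-round pool 13/20 = 65.0% → the international pool
Sciences: the international pool 89/329 = 27.1%, the regular-round pool 46/210 = 21.9% → the international pool
Engineering: the international pool 24/60 = 40.0%, the regular-round pool 22/68 = 32.4% → the international pool
Overall: the international pool 139/457 = 30.4%, the regular-round pool 91/338 = 26.9% → the international pool
The international pool wins overall and in every department group — no reversal.

Yes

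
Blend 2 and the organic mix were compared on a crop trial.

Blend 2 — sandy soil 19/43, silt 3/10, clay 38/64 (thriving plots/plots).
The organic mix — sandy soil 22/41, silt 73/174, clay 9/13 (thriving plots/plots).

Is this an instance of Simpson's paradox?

Yes

Sandy soil: Blend 2 19/43 = 44.2%, the organic mix 22/41 = 53.7% → the organic mix
Silt: Blend 2 3/10 = 30.0%, the organic mix 73/174 = 42.0% → the organic mix
Clay: Blend 2 38/64 = 59.4%, the organic mix 9/13 = 69.2% → the organic mix
Overall: Blend 2 60/117 = 51.3%, the organic mix 104/228 = 45.6% → Blend 2
The organic mix wins each soil group but Blend 2 wins overall — the comparison reverses. The organic mix's plots skew toward silt, which has a lower base rate.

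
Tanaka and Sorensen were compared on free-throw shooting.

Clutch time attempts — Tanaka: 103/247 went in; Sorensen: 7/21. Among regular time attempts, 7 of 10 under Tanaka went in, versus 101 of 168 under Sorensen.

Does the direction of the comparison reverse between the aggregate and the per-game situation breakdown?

Clutch time: Tanaka 103/247 = 41.7%, Sorensen 7/21 = 33.3% → Tanaka
Regular time: Tanaka 7/10 = 70.0%, Sorensen 101/168 = 60.1% → Tanaka
Overall: Tanaka 110/257 = 42.8%, Sorensen 108/189 = 57.1% → Sorensen
Tanaka wins each game group but Sorensen wins overall — the comparison reverses. Tanaka's attempts skew toward clutch time, which has a lower base rate.

Yes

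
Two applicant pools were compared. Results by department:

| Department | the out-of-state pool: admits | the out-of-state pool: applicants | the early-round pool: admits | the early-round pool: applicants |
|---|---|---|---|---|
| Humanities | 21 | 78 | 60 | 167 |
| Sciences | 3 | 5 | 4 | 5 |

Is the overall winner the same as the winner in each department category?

Humanities: the out-of-state pool 21/78 = 26.9%, the early-round pool 60/167 = 35.9% → the early-round pool
Sciences: the out-of-state pool 3/5 = 60.0%, the early-round pool 4/5 = 80.0% → the early-round pool
Overall: the out-of-state pool 24/83 = 28.9%, the early-round pool 64/172 = 37.2% → the early-round pool
The early-round pool wins overall and in every department group — no reversal.

Yes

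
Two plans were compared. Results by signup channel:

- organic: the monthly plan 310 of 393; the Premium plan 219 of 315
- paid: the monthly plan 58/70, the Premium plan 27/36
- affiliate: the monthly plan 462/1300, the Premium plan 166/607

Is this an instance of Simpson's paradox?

Organic: the monthly plan 310/393 = 78.9%, the Premium plan 219/315 = 69.5% → the monthly plan
Paid: the monthly plan 58/70 = 82.9%, the Premium plan 27/36 = 75.0% → the monthly plan
Affiliate: the monthly plan 462/1300 = 35.5%, the Premium plan 166/607 = 27.3% → the monthly plan
Overall: the monthly plan 830/1763 = 47.1%, the Premium plan 412/958 = 43.0% → the monthly plan
The monthly plan wins overall and in every signup group — no reversal.

No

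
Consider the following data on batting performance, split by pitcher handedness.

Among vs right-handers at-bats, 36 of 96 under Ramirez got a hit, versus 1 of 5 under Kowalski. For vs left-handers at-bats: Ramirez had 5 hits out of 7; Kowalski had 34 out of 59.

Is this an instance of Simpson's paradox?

Vs right-handers: Ramirez 36/96 = 37.5%, Kowalski 1/5 = 20.0% → Ramirez
Vs left-handers: Ramirez 5/7 = 71.4%, Kowalski 34/59 = 57.6% → Ramirez
Overall: Ramirez 41/103 = 39.8%, Kowalski 35/64 = 54.7% → Kowalski
Ramirez wins each pitcher group but Kowalski wins overall — the comparison reverses. Ramirez's at-bats skew toward vs right-handers, which has a lower base rate.

Yes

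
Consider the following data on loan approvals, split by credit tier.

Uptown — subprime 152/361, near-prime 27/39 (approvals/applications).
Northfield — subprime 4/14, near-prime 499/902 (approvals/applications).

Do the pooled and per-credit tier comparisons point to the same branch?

Subprime: Uptown 152/361 = 42.1%, Northfield 4/14 = 28.6% → Uptown
Near-prime: Uptown 27/39 = 69.2%, Northfield 499/902 = 55.3% → Uptown
Overall: Uptown 179/400 = 44.8%, Northfield 503/916 = 54.9% → Northfield
Uptown wins each credit group but Northfield wins overall — the comparison reverses. Uptown's applications skew toward subprime, which has a lower base rate.

No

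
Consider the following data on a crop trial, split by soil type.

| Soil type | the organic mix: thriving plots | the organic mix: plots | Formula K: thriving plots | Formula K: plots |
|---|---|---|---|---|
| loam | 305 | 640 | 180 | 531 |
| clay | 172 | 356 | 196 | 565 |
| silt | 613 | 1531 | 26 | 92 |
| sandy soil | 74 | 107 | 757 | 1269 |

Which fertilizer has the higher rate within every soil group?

Loam: the organic mix 305/640 = 47.7%, Formula K 180/531 = 33.9% → the organic mix
Clay: the organic mix 172/356 = 48.3%, Formula K 196/565 = 34.7% → the organic mix
Silt: the organic mix 613/1531 = 40.0%, Formula K 26/92 = 28.3% → the organic mix
Sandy soil: the organic mix 74/107 = 69.2%, Formula K 757/1269 = 59.7% → the organic mix
The organic mix has the higher rate in all 4 groups.

the organic mix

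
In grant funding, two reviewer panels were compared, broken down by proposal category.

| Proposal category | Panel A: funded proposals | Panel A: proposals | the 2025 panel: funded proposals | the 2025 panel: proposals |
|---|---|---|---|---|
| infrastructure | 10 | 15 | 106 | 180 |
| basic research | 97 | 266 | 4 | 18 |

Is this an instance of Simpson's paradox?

Yes

Infrastructure: Panel A 10/15 = 66.7%, the 2025 panel 106/180 = 58.9% → Panel A
Basic research: Panel A 97/266 = 36.5%, the 2025 panel 4/18 = 22.2% → Panel A
Overall: Panel A 107/281 = 38.1%, the 2025 panel 110/198 = 55.6% → the 2025 panel
Panel A wins each proposal group but the 2025 panel wins overall — the comparison reverses. Panel A's proposals skew toward basic research, which has a lower base rate.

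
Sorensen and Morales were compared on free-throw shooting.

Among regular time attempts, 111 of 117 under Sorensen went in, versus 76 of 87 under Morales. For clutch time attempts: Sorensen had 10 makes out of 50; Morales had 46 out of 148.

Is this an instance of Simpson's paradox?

No

Regular time: Sorensen 111/117 = 94.9%, Morales 76/87 = 87.4% → Sorensen
Clutch time: Sorensen 10/50 = 20.0%, Morales 46/148 = 31.1% → Morales
Overall: Sorensen 121/167 = 72.5%, Morales 122/235 = 51.9% → Sorensen
Neither sweeps: Sorensen wins 1 of 2 groups, Morales wins 1. Sorensen wins overall but not every group — no Simpson reversal.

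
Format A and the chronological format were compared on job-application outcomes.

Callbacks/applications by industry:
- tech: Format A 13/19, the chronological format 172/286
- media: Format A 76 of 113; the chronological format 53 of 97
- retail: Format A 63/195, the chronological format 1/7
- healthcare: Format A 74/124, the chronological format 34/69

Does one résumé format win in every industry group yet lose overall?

Tech: Format A 13/19 = 68.4%, the chronological format 172/286 = 60.1% → Format A
Media: Format A 76/113 = 67.3%, the chronological format 53/97 = 54.6% → Format A
Retail: Format A 63/195 = 32.3%, the chronological format 1/7 = 14.3% → Format A
Healthcare: Format A 74/124 = 59.7%, the chronological format 34/69 = 49.3% → Format A
Overall: Format A 226/451 = 50.1%, the chronological format 260/459 = 56.6% → the chronological format
Format A wins each industry group but the chronological format wins overall — the comparison reverses. Format A's applications skew toward retail, which has a lower base rate.

Yes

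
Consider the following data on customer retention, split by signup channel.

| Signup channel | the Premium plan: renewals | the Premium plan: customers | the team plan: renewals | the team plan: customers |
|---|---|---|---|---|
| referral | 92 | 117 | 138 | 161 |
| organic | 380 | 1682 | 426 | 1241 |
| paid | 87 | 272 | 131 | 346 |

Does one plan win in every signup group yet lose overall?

Referral: the Premium plan 92/117 = 78.6%, the team plan 138/161 = 85.7% → the team plan
Organic: the Premium plan 380/1682 = 22.6%, the team plan 426/1241 = 34.3% → the team plan
Paid: the Premium plan 87/272 = 32.0%, the team plan 131/346 = 37.9% → the team plan
Overall: the Premium plan 559/2071 = 27.0%, the team plan 695/1748 = 39.8% → the team plan
The team plan wins overall and in every signup group — no reversal.

No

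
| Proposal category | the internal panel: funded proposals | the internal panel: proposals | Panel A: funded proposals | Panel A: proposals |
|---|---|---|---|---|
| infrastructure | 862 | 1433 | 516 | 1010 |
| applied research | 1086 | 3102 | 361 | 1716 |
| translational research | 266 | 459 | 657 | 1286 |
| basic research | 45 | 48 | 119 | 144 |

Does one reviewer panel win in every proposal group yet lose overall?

Infrastructure: the internal panel 862/1433 = 60.2%, Panel A 516/1010 = 51.1% → the internal panel
Applied research: the internal panel 1086/3102 = 35.0%, Panel A 361/1716 = 21.0% → the internal panel
Translational research: the internal panel 266/459 = 58.0%, Panel A 657/1286 = 51.1% → the internal panel
Basic research: the internal panel 45/48 = 93.8%, Panel A 119/144 = 82.6% → the internal panel
Overall: the internal panel 2259/5042 = 44.8%, Panel A 1653/4156 = 39.8% → the internal panel
The internal panel wins overall and in every proposal group — no reversal.

No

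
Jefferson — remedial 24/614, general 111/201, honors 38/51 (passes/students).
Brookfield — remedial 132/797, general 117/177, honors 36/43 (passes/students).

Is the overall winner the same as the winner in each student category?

Remedial: Jefferson 24/614 = 3.9%, Brookfield 132/797 = 16.6% → Brookfield
General: Jefferson 111/201 = 55.2%, Brookfield 117/177 = 66.1% → Brookfield
Honors: Jefferson 38/51 = 74.5%, Brookfield 36/43 = 83.7% → Brookfield
Overall: Jefferson 173/866 = 20.0%, Brookfield 285/1017 = 28.0% → Brookfield
Brookfield wins overall and in every student group — no reversal.

Yes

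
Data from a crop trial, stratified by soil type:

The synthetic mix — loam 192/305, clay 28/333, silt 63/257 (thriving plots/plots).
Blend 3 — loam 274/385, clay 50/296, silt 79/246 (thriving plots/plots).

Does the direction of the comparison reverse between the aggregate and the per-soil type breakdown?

Loam: the synthetic mix 192/305 = 63.0%, Blend 3 274/385 = 71.2% → Blend 3
Clay: the synthetic mix 28/333 = 8.4%, Blend 3 50/296 = 16.9% → Blend 3
Silt: the synthetic mix 63/257 = 24.5%, Blend 3 79/246 = 32.1% → Blend 3
Overall: the synthetic mix 283/895 = 31.6%, Blend 3 403/927 = 43.5% → Blend 3
Blend 3 wins overall and in every soil group — no reversal.

No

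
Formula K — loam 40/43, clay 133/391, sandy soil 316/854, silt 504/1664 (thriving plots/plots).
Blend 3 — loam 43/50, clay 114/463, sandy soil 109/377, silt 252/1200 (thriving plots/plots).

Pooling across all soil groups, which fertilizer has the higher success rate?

Loam: Formula K 40/43 = 93.0%, Blend 3 43/50 = 86.0% → Formula K
Clay: Formula K 133/391 = 34.0%, Blend 3 114/463 = 24.6% → Formula K
Sandy soil: Formula K 316/854 = 37.0%, Blend 3 109/377 = 28.9% → Formula K
Silt: Formula K 504/1664 = 30.3%, Blend 3 252/1200 = 21.0% → Formula K
Overall: Formula K 993/2952 = 33.6%, Blend 3 518/2090 = 24.8% → Formula K

Formula K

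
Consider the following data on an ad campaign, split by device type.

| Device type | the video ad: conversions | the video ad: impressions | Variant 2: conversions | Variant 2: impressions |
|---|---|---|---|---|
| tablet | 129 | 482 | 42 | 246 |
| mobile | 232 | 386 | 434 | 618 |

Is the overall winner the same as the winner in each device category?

No

Tablet: the video ad 129/482 = 26.8%, Variant 2 42/246 = 17.1% → the video ad
Mobile: the video ad 232/386 = 60.1%, Variant 2 434/618 = 70.2% → Variant 2
Overall: the video ad 361/868 = 41.6%, Variant 2 476/864 = 55.1% → Variant 2
Neither sweeps: the video ad wins 1 of 2 groups, Variant 2 wins 1. Variant 2 wins overall but not every group — no Simpson reversal.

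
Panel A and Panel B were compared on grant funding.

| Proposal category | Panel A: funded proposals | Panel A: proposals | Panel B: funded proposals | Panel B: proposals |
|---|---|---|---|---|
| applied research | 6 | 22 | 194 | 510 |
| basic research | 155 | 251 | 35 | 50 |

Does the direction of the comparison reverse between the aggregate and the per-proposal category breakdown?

Yes

Applied research: Panel A 6/22 = 27.3%, Panel B 194/510 = 38.0% → Panel B
Basic research: Panel A 155/251 = 61.8%, Panel B 35/50 = 70.0% → Panel B
Overall: Panel A 161/273 = 59.0%, Panel B 229/560 = 40.9% → Panel A
Panel B wins each proposal group but Panel A wins overall — the comparison reverses. Panel B's proposals skew toward applied research, which has a lower base rate.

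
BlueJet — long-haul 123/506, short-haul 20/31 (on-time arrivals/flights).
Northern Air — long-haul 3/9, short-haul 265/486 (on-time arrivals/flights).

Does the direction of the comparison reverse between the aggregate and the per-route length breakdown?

Long-haul: BlueJet 123/506 = 24.3%, Northern Air 3/9 = 33.3% → Northern Air
Short-haul: BlueJet 20/31 = 64.5%, Northern Air 265/486 = 54.5% → BlueJet
Overall: BlueJet 143/537 = 26.6%, Northern Air 268/495 = 54.1% → Northern Air
Neither sweeps: BlueJet wins 1 of 2 groups, Northern Air wins 1. Northern Air wins overall but not every group — no Simpson reversal.

No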